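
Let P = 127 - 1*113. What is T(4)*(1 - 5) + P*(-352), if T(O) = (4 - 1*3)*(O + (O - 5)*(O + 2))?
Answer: -4920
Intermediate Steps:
T(O) = O + (-5 + O)*(2 + O) (T(O) = (4 - 3)*(O + (-5 + O)*(2 + O)) = 1*(O + (-5 + O)*(2 + O)) = O + (-5 + O)*(2 + O))
P = 14 (P = 127 - 113 = 14)
T(4)*(1 - 5) + P*(-352) = (-10 + 4² - 2*4)*(1 - 5) + 14*(-352) = (-10 + 16 - 8)*(-4) - 4928 = -2*(-4) - 4928 = 8 - 4928 = -4920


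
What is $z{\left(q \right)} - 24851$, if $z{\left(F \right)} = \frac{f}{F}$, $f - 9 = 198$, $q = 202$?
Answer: $- \frac{5019695}{202} \approx -24850.0$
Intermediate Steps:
$f = 207$ ($f = 9 + 198 = 207$)
$z{\left(F \right)} = \frac{207}{F}$
$z{\left(q \right)} - 24851 = \frac{207}{202} - 24851 = - \frac{5019695}{202}$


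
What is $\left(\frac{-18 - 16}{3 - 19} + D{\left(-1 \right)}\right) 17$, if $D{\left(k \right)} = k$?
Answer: $\frac{153}{8} \approx 19.125$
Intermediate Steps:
$\left(\frac{-18 - 16}{3 - 19} + D{\left(-1 \right)}\right) 17 = \left(\frac{-18 - 16}{3 - 19} - 1\right) 17 = \left(- \frac{34}{-16} - 1\right) 17 = \left(\left(-34\right) \left(- \frac{1}{16}\right) - 1\right) 17 = \left(\frac{17}{8} - 1\right) 17 = \frac{9}{8} \cdot 17 = \frac{153}{8}$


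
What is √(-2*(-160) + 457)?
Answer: √777 ≈ 27.875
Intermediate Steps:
√(-2*(-160) + 457) = √(320 + 457) = √777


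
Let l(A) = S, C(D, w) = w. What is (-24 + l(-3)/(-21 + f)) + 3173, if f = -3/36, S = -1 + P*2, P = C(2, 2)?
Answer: 796661/253 ≈ 3148.9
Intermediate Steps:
P = 2
S = 3 (S = -1 + 2*2 = -1 + 4 = 3)
l(A) = 3
f = -1/12 (f = -3*1/36 = -1/12 ≈ -0.083333)
(-24 + l(-3)/(-21 + f)) + 3173 = (-24 + 3/(-21 - 1/12)) + 3173 = (-24 + 3/(-253/12)) + 3173 = (-24 + 3*(-12/253)) + 3173 = (-24 - 36/253) + 3173 = -6108/253 + 3173 = 796661/253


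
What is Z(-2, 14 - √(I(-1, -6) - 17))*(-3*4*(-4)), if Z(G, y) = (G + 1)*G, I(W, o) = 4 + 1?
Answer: 96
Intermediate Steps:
I(W, o) = 5
Z(G, y) = G*(1 + G) (Z(G, y) = (1 + G)*G = G*(1 + G))
Z(-2, 14 - √(I(-1, -6) - 17))*(-3*4*(-4)) = (-2*(1 - 2))*(-3*4*(-4)) = (-2*(-1))*(-12*(-4)) = 2*48 = 96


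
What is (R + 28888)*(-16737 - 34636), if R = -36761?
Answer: 404459629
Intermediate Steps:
(R + 28888)*(-16737 - 34636) = (-36761 + 28888)*(-16737 - 34636) = -7873*(-51373) = 404459629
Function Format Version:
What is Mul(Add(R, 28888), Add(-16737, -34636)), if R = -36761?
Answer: 404459629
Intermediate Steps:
Mul(Add(R, 28888), Add(-16737, -34636)) = Mul(Add(-36761, 28888), Add(-16737, -34636)) = Mul(-7873, -51373) = 404459629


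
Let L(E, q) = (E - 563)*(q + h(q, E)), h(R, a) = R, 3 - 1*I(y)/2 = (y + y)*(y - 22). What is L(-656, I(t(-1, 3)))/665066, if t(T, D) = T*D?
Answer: 358386/332533 ≈ 1.0777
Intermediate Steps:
t(T, D) = D*T
I(y) = 6 - 4*y*(-22 + y) (I(y) = 6 - 2*(y + y)*(y - 22) = 6 - 2*2*y*(-22 + y) = 6 - 4*y*(-22 + y))
L(E, q) = 2*q*(-563 + E) (L(E, q) = (E - 563)*(q + q) = (-563 + E)*(2*q) = 2*q*(-563 + E))
L(-656, I(t(-1, 3)))/665066 = (2*(6 - 4*(3*(-1))² + 88*(3*(-1)))*(-563 - 656))/665066 = (2*(6 - 4*(-3)² + 88*(-3))*(-1219))*(1/665066) = (2*(6 - 4*9 - 264)*(-1219))*(1/665066) = (2*(6 - 36 - 264)*(-1219))*(1/665066) = (2*(-294)*(-1219))*(1/665066) = 716772*(1/665066) = 358386/332533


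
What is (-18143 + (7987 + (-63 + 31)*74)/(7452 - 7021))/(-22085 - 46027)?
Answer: 3907007/14678136 ≈ 0.26618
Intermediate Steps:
(-18143 + (7987 + (-63 + 31)*74)/(7452 - 7021))/(-22085 - 46027) = (-18143 + (7987 - 32*74)/431)/(-68112) = (-18143 + (7987 - 2368)*(1/431))*(-1/68112) = (-18143 + 5619*(1/431))*(-1/68112) = (-18143 + 5619/431)*(-1/68112) = -7814014/431*(-1/68112) = 3907007/14678136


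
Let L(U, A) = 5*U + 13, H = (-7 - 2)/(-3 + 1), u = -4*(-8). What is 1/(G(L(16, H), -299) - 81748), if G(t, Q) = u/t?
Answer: -93/7602532 ≈ -1.2233e-5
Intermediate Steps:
u = 32
H = 9/2 (H = -9/(-2) = -9*(-1/2) = 9/2 ≈ 4.5000)
L(U, A) = 13 + 5*U
G(t, Q) = 32/t
1/(G(L(16, H), -299) - 81748) = 1/(32/(13 + 5*16) - 81748) = 1/(32/(13 + 80) - 81748) = 1/(32/93 - 81748) = 1/(-7602532/93) = -93/7602532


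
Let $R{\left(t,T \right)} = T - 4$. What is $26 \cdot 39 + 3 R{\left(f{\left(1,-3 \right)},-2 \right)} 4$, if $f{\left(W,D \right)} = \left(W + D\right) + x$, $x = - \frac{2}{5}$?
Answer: $942$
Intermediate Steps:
$x = - \frac{2}{5}$ ($x = \left(-2\right) \frac{1}{5} = - \frac{2}{5} \approx -0.4$)
$f{\left(W,D \right)} = - \frac{2}{5} + D + W$ ($f{\left(W,D \right)} = \left(W + D\right) - \frac{2}{5} = \left(D + W\right) - \frac{2}{5} = - \frac{2}{5} + D + W$)
$R{\left(t,T \right)} = -4 + T$
$26 \cdot 39 + 3 R{\left(f{\left(1,-3 \right)},-2 \right)} 4 = 26 \cdot 39 + 3 \left(-4 - 2\right) 4 = 1014 + 3 \left(-6\right) 4 = 1014 - 72 = 942$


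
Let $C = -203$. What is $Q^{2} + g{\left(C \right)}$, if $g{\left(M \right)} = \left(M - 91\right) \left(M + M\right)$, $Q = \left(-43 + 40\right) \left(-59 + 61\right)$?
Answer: $119400$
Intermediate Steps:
$Q = -6$ ($Q = \left(-3\right) 2 = -6$)
$g{\left(M \right)} = 2 M \left(-91 + M\right)$ ($g{\left(M \right)} = \left(-91 + M\right) 2 M = 2 M \left(-91 + M\right)$)
$Q^{2} + g{\left(C \right)} = \left(-6\right)^{2} + 2 \left(-203\right) \left(-91 - 203\right) = 36 + 2 \left(-203\right) \left(-294\right) = 36 + 119364 = 119400$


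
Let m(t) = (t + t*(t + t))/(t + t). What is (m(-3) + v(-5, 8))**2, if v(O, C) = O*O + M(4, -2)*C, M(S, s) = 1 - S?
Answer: 9/4 ≈ 2.2500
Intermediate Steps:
m(t) = (t + 2*t**2)/(2*t) (m(t) = (t + t*(2*t))/((2*t)) = (t + 2*t**2)*(1/(2*t)) = (t + 2*t**2)/(2*t))
v(O, C) = O**2 - 3*C (v(O, C) = O*O + (1 - 1*4)*C = O**2 + (1 - 4)*C = O**2 - 3*C)
(m(-3) + v(-5, 8))**2 = ((1/2 - 3) + ((-5)**2 - 3*8))**2 = (-5/2 + (25 - 24))**2 = (-5/2 + 1)**2 = (-3/2)**2 = 9/4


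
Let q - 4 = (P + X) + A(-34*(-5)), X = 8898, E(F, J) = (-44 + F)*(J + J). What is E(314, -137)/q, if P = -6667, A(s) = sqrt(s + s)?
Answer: -33069060/998977 + 29592*sqrt(85)/998977 ≈ -32.830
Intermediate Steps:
E(F, J) = 2*J*(-44 + F) (E(F, J) = (-44 + F)*(2*J) = 2*J*(-44 + F))
A(s) = sqrt(2)*sqrt(s) (A(s) = sqrt(2*s) = sqrt(2)*sqrt(s))
q = 2235 + 2*sqrt(85) (q = 4 + ((-6667 + 8898) + sqrt(2)*sqrt(-34*(-5))) = 4 + (2231 + sqrt(2)*sqrt(170)) = 4 + (2231 + 2*sqrt(85)) = 2235 + 2*sqrt(85) ≈ 2253.4)
E(314, -137)/q = (2*(-137)*(-44 + 314))/(2235 + 2*sqrt(85)) = (2*(-137)*270)/(2235 + 2*sqrt(85)) = -73980/(2235 + 2*sqrt(85))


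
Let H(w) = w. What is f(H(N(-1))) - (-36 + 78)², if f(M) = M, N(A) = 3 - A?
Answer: -1760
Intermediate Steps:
f(H(N(-1))) - (-36 + 78)² = (3 - 1*(-1)) - (-36 + 78)² = (3 + 1) - 1*42² = 4 - 1*1764 = 4 - 1764 = -1760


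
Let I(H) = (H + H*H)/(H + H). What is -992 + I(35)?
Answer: -974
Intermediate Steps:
I(H) = (H + H²)/(2*H) (I(H) = (H + H²)/((2*H)) = (H + H²)*(1/(2*H)) = (H + H²)/(2*H))
-992 + I(35) = -992 + (½ + (½)*35) = -992 + (½ + 35/2) = -992 + 18 = -974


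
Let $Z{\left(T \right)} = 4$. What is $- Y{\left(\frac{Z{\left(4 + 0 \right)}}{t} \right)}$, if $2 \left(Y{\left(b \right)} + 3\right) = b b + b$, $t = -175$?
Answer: $\frac{92217}{30625} \approx 3.0112$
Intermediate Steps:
$Y{\left(b \right)} = -3 + \frac{b}{2} + \frac{b^{2}}{2}$ ($Y{\left(b \right)} = -3 + \frac{b b + b}{2} = -3 + \frac{b^{2} + b}{2} = -3 + \frac{b + b^{2}}{2} = -3 + \left(\frac{b}{2} + \frac{b^{2}}{2}\right) = -3 + \frac{b}{2} + \frac{b^{2}}{2}$)
$- Y{\left(\frac{Z{\left(4 + 0 \right)}}{t} \right)} = - (-3 + \frac{4 \frac{1}{-175}}{2} + \frac{\left(\frac{4}{-175}\right)^{2}}{2}) = - (-3 + \frac{4 \left(- \frac{1}{175}\right)}{2} + \frac{\left(4 \left(- \frac{1}{175}\right)\right)^{2}}{2}) = - (-3 + \frac{1}{2} \left(- \frac{4}{175}\right) + \frac{\left(- \frac{4}{175}\right)^{2}}{2}) = - (-3 - \frac{2}{175} + \frac{1}{2} \cdot \frac{16}{30625}) = - (-3 - \frac{2}{175} + \frac{8}{30625}) = \left(-1\right) \left(- \frac{92217}{30625}\right) = \frac{92217}{30625}$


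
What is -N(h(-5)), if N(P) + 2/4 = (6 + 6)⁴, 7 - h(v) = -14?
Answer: -41471/2 ≈ -20736.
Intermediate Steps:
h(v) = 21 (h(v) = 7 - 1*(-14) = 7 + 14 = 21)
N(P) = 41471/2 (N(P) = -½ + (6 + 6)⁴ = -½ + 12⁴ = -½ + 20736 = 41471/2)
-N(h(-5)) = -1*41471/2 = -41471/2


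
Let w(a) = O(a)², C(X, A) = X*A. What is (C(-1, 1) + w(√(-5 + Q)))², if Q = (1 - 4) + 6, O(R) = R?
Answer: 9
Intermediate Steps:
C(X, A) = A*X
Q = 3 (Q = -3 + 6 = 3)
w(a) = a²
(C(-1, 1) + w(√(-5 + Q)))² = (1*(-1) + (√(-5 + 3))²)² = (-1 + (√(-2))²)² = (-1 + (I*√2)²)² = (-1 - 2)² = (-3)² = 9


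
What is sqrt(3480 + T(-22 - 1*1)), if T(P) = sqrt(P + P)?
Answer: sqrt(3480 + I*sqrt(46)) ≈ 58.992 + 0.0575*I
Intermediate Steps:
T(P) = sqrt(2)*sqrt(P) (T(P) = sqrt(2*P) = sqrt(2)*sqrt(P))
sqrt(3480 + T(-22 - 1*1)) = sqrt(3480 + sqrt(2)*sqrt(-22 - 1*1)) = sqrt(3480 + sqrt(2)*sqrt(-22 - 1)) = sqrt(3480 + sqrt(2)*sqrt(-23)) = sqrt(3480 + sqrt(2)*(I*sqrt(23))) = sqrt(3480 + I*sqrt(46))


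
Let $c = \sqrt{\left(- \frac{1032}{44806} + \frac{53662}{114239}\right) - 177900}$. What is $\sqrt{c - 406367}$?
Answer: $\frac{\sqrt{-1439536446861215449487 + 59518519 i \sqrt{630201002672414639254}}}{59518519} \approx 0.33082 + 637.47 i$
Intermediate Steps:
$c = \frac{i \sqrt{630201002672414639254}}{59518519}$ ($c = \sqrt{\left(\left(-1032\right) \frac{1}{44806} + 53662 \cdot \frac{1}{114239}\right) - 177900} = \sqrt{\left(- \frac{12}{521} + \frac{53662}{114239}\right) - 177900} = \sqrt{\frac{26587034}{59518519} - 177900} = \sqrt{- \frac{10588317943066}{59518519}} = \frac{i \sqrt{630201002672414639254}}{59518519} \approx 421.78 i$)
$\sqrt{c - 406367} = \sqrt{\frac{i \sqrt{630201002672414639254}}{59518519} - 406367} = \sqrt{-406367 + \frac{i \sqrt{630201002672414639254}}{59518519}}$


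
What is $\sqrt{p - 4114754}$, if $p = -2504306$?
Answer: $2 i \sqrt{1654765} \approx 2572.8 i$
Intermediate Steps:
$\sqrt{p - 4114754} = \sqrt{-2504306 - 4114754} = \sqrt{-6619060} = 2 i \sqrt{1654765}$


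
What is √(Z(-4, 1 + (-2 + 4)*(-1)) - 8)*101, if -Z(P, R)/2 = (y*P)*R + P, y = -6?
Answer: 404*√3 ≈ 699.75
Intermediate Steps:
Z(P, R) = -2*P + 12*P*R (Z(P, R) = -2*((-6*P)*R + P) = -2*(-6*P*R + P) = -2*(P - 6*P*R) = -2*P + 12*P*R)
√(Z(-4, 1 + (-2 + 4)*(-1)) - 8)*101 = √(2*(-4)*(-1 + 6*(1 + (-2 + 4)*(-1))) - 8)*101 = √(2*(-4)*(-1 + 6*(1 + 2*(-1))) - 8)*101 = √(2*(-4)*(-1 + 6*(1 - 2)) - 8)*101 = √(2*(-4)*(-1 + 6*(-1)) - 8)*101 = √(2*(-4)*(-1 - 6) - 8)*101 = √(2*(-4)*(-7) - 8)*101 = √(56 - 8)*101 = √48*101 = (4*√3)*101 = 404*√3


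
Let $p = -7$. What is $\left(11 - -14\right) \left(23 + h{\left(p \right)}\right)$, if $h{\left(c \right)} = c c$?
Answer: $1800$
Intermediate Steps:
$h{\left(c \right)} = c^{2}$
$\left(11 - -14\right) \left(23 + h{\left(p \right)}\right) = \left(11 - -14\right) \left(23 + \left(-7\right)^{2}\right) = \left(11 + 14\right) \left(23 + 49\right) = 25 \cdot 72 = 1800$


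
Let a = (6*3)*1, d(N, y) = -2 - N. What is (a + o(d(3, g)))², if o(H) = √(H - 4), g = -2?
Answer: 315 + 108*I ≈ 315.0 + 108.0*I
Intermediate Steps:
o(H) = √(-4 + H)
a = 18 (a = 18*1 = 18)
(a + o(d(3, g)))² = (18 + √(-4 + (-2 - 1*3)))² = (18 + √(-4 + (-2 - 3)))² = (18 + √(-4 - 5))² = (18 + √(-9))² = (18 + 3*I)²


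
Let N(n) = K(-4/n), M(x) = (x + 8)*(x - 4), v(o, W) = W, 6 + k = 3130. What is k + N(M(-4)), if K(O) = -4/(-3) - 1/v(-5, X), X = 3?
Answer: 3125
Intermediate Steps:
k = 3124 (k = -6 + 3130 = 3124)
M(x) = (-4 + x)*(8 + x) (M(x) = (8 + x)*(-4 + x) = (-4 + x)*(8 + x))
K(O) = 1 (K(O) = -4/(-3) - 1/3 = -4*(-⅓) - 1*⅓ = 4/3 - ⅓ = 1)
N(n) = 1
k + N(M(-4)) = 3124 + 1 = 3125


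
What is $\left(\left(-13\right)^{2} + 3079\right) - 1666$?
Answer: $1582$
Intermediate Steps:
$\left(\left(-13\right)^{2} + 3079\right) - 1666 = \left(169 + 3079\right) - 1666 = 3248 - 1666 = 1582$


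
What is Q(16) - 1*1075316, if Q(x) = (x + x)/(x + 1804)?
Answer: -489268772/455 ≈ -1.0753e+6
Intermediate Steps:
Q(x) = 2*x/(1804 + x) (Q(x) = (2*x)/(1804 + x) = 2*x/(1804 + x))
Q(16) - 1*1075316 = 2*16/(1804 + 16) - 1*1075316 = 2*16/1820 - 1075316 = 2*16*(1/1820) - 1075316 = 8/455 - 1075316 = -489268772/455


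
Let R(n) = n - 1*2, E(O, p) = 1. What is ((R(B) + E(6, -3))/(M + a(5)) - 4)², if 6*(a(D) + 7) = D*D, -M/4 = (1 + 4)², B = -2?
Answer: 6002500/380689 ≈ 15.767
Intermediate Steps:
M = -100 (M = -4*(1 + 4)² = -4*5² = -4*25 = -100)
a(D) = -7 + D²/6 (a(D) = -7 + (D*D)/6 = -7 + D²/6)
R(n) = -2 + n (R(n) = n - 2 = -2 + n)
((R(B) + E(6, -3))/(M + a(5)) - 4)² = (((-2 - 2) + 1)/(-100 + (-7 + (⅙)*5²)) - 4)² = ((-4 + 1)/(-100 + (-7 + (⅙)*25)) - 4)² = (-3/(-100 + (-7 + 25/6)) - 4)² = (-3/(-100 - 17/6) - 4)² = (-3/(-617/6) - 4)² = (-3*(-6/617) - 4)² = (18/617 - 4)² = (-2450/617)² = 6002500/380689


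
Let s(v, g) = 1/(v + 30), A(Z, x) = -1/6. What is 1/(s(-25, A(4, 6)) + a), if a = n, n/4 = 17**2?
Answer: 5/5781 ≈ 0.00086490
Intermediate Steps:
n = 1156 (n = 4*17**2 = 4*289 = 1156)
A(Z, x) = -1/6 (A(Z, x) = -1*1/6 = -1/6)
s(v, g) = 1/(30 + v)
a = 1156
1/(s(-25, A(4, 6)) + a) = 1/(1/(30 - 25) + 1156) = 1/(1/5 + 1156) = 1/(5781/5) = 5/5781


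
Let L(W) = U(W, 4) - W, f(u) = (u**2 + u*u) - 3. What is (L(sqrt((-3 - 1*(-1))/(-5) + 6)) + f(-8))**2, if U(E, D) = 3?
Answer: 81952/5 - 1024*sqrt(10)/5 ≈ 15743.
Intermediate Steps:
f(u) = -3 + 2*u**2 (f(u) = (u**2 + u**2) - 3 = 2*u**2 - 3 = -3 + 2*u**2)
L(W) = 3 - W
(L(sqrt((-3 - 1*(-1))/(-5) + 6)) + f(-8))**2 = ((3 - sqrt((-3 - 1*(-1))/(-5) + 6)) + (-3 + 2*(-8)**2))**2 = ((3 - sqrt((-3 + 1)*(-1/5) + 6)) + (-3 + 2*64))**2 = ((3 - sqrt(-2*(-1/5) + 6)) + (-3 + 128))**2 = ((3 - sqrt(2/5 + 6)) + 125)**2 = ((3 - sqrt(32/5)) + 125)**2 = ((3 - 4*sqrt(10)/5) + 125)**2 = (128 - 4*sqrt(10)/5)**2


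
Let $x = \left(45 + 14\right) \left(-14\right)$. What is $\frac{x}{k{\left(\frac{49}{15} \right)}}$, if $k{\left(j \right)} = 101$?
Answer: $- \frac{826}{101} \approx -8.1782$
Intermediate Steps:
$x = -826$ ($x = 59 \left(-14\right) = -826$)
$\frac{x}{k{\left(\frac{49}{15} \right)}} = - \frac{826}{101}$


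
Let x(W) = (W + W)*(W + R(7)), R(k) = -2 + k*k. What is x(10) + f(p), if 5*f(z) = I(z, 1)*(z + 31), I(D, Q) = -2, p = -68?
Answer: 5774/5 ≈ 1154.8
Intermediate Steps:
R(k) = -2 + k²
x(W) = 2*W*(47 + W) (x(W) = (W + W)*(W + (-2 + 7²)) = (2*W)*(W + (-2 + 49)) = (2*W)*(W + 47) = (2*W)*(47 + W) = 2*W*(47 + W))
f(z) = -62/5 - 2*z/5 (f(z) = (-2*(z + 31))/5 = (-2*(31 + z))/5 = (-62 - 2*z)/5 = -62/5 - 2*z/5)
x(10) + f(p) = 2*10*(47 + 10) + (-62/5 - ⅖*(-68)) = 2*10*57 + (-62/5 + 136/5) = 1140 + 74/5 = 5774/5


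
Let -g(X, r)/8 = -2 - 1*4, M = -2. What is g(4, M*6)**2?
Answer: 2304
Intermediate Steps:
g(X, r) = 48 (g(X, r) = -8*(-2 - 1*4) = -8*(-2 - 4) = -8*(-6) = 48)
g(4, M*6)**2 = 48**2 = 2304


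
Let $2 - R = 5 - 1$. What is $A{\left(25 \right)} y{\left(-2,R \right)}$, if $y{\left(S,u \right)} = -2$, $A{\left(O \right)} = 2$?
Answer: $-4$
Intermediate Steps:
$R = -2$ ($R = 2 - \left(5 - 1\right) = 2 - 4 = -2$)
$A{\left(25 \right)} y{\left(-2,R \right)} = 2 \left(-2\right) = -4$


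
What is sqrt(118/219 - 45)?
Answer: I*sqrt(2132403)/219 ≈ 6.6679*I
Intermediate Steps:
sqrt(118/219 - 45) = sqrt(-9737/219) = I*sqrt(2132403)/219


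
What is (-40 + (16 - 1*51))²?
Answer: 5625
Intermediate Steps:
(-40 + (16 - 1*51))² = (-40 + (16 - 51))² = (-40 - 35)² = (-75)² = 5625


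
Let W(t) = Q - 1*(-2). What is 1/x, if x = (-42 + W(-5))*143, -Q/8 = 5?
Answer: -1/11440 ≈ -8.7413e-5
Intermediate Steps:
Q = -40 (Q = -8*5 = -40)
W(t) = -38 (W(t) = -40 - 1*(-2) = -40 + 2 = -38)
x = -11440 (x = (-42 - 38)*143 = -80*143 = -11440)
1/x = 1/(-11440) = -1/11440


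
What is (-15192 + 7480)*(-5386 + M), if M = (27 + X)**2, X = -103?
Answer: -3007680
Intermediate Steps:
M = 5776 (M = (27 - 103)**2 = (-76)**2 = 5776)
(-15192 + 7480)*(-5386 + M) = (-15192 + 7480)*(-5386 + 5776) = -7712*390 = -3007680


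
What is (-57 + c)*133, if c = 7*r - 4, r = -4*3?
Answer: -19285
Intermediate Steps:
r = -12
c = -88 (c = 7*(-12) - 4 = -84 - 4 = -88)
(-57 + c)*133 = (-57 - 88)*133 = -145*133 = -19285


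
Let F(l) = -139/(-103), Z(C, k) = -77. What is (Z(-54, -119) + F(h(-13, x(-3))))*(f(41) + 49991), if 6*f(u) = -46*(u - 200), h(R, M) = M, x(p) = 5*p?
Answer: -399028320/103 ≈ -3.8741e+6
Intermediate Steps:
f(u) = 4600/3 - 23*u/3 (f(u) = (-46*(u - 200))/6 = (-46*(-200 + u))/6 = (9200 - 46*u)/6 = 4600/3 - 23*u/3)
F(l) = 139/103 (F(l) = -139*(-1/103) = 139/103)
(Z(-54, -119) + F(h(-13, x(-3))))*(f(41) + 49991) = (-77 + 139/103)*((4600/3 - 23/3*41) + 49991) = -7792*((4600/3 - 943/3) + 49991)/103 = -7792*(1219 + 49991)/103 = -7792/103*51210 = -399028320/103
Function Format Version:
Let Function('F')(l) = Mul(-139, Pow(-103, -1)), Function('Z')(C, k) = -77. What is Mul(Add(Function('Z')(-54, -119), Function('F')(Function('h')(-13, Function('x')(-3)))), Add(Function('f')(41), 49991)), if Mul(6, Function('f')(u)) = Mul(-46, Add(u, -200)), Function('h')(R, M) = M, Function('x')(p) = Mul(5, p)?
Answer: Rational(-399028320, 103) ≈ -3.8741e+6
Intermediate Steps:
Function('f')(u) = Add(Rational(4600, 3), Mul(Rational(-23, 3), u)) (Function('f')(u) = Mul(Rational(1, 6), Mul(-46, Add(u, -200))) = Mul(Rational(1, 6), Mul(-46, Add(-200, u))) = Mul(Rational(1, 6), Add(9200, Mul(-46, u))) = Add(Rational(4600, 3), Mul(Rational(-23, 3), u)))
Function('F')(l) = Rational(139, 103) (Function('F')(l) = Mul(-139, Rational(-1, 103)) = Rational(139, 103))
Mul(Add(Function('Z')(-54, -119), Function('F')(Function('h')(-13, Function('x')(-3)))), Add(Function('f')(41), 49991)) = Mul(Add(-77, Rational(139, 103)), Add(Add(Rational(4600, 3), Mul(Rational(-23, 3), 41)), 49991)) = Mul(Rational(-7792, 103), Add(Add(Rational(4600, 3), Rational(-943, 3)), 49991)) = Mul(Rational(-7792, 103), Add(1219, 49991)) = Mul(Rational(-7792, 103), 51210) = Rational(-399028320, 103)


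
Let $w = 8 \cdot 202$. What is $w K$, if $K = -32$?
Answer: $-51712$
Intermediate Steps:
$w = 1616$
$w K = 1616 \left(-32\right) = -51712$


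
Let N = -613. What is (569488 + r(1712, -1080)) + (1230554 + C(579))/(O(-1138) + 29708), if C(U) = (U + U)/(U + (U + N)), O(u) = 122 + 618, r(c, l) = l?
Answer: 589557746898/1037135 ≈ 5.6845e+5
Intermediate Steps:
O(u) = 740
C(U) = 2*U/(-613 + 2*U) (C(U) = (U + U)/(U + (U - 613)) = (2*U)/(U + (-613 + U)) = (2*U)/(-613 + 2*U) = 2*U/(-613 + 2*U))
(569488 + r(1712, -1080)) + (1230554 + C(579))/(O(-1138) + 29708) = (569488 - 1080) + (1230554 + 2*579/(-613 + 2*579))/(740 + 29708) = 568408 + (1230554 + 2*579/(-613 + 1158))/30448 = 568408 + (1230554 + 2*579/545)*(1/30448) = 568408 + (1230554 + 2*579*(1/545))*(1/30448) = 568408 + (1230554 + 1158/545)*(1/30448) = 568408 + (670653088/545)*(1/30448) = 568408 + 41915818/1037135 = 589557746898/1037135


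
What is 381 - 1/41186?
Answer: 15691865/41186 ≈ 381.00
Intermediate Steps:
381 - 1/41186 = 15691865/41186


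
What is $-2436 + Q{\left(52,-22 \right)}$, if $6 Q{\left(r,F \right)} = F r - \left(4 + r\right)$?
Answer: $-2636$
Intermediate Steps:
$Q{\left(r,F \right)} = - \frac{2}{3} - \frac{r}{6} + \frac{F r}{6}$ ($Q{\left(r,F \right)} = \frac{F r - \left(4 + r\right)}{6} = \frac{-4 - r + F r}{6} = - \frac{2}{3} - \frac{r}{6} + \frac{F r}{6}$)
$-2436 + Q{\left(52,-22 \right)} = -2436 - \left(\frac{28}{3} + \frac{572}{3}\right) = -2436 - 200 = -2636$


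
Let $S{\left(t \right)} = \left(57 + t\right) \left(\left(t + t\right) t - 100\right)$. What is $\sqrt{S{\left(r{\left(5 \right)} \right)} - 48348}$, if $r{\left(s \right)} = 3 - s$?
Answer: $4 i \sqrt{3338} \approx 231.1 i$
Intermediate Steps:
$S{\left(t \right)} = \left(-100 + 2 t^{2}\right) \left(57 + t\right)$ ($S{\left(t \right)} = \left(57 + t\right) \left(2 t t - 100\right) = \left(57 + t\right) \left(2 t^{2} - 100\right) = \left(57 + t\right) \left(-100 + 2 t^{2}\right) = \left(-100 + 2 t^{2}\right) \left(57 + t\right)$)
$\sqrt{S{\left(r{\left(5 \right)} \right)} - 48348} = \sqrt{\left(-5700 - 100 \left(3 - 5\right) + 2 \left(3 - 5\right)^{3} + 114 \left(3 - 5\right)^{2}\right) - 48348} = \sqrt{\left(-5700 - -200 + 2 \left(-2\right)^{3} + 114 \left(-2\right)^{2}\right) - 48348} = \sqrt{\left(-5700 + 200 + 2 \left(-8\right) + 114 \cdot 4\right) - 48348} = \sqrt{\left(-5700 + 200 - 16 + 456\right) - 48348} = \sqrt{-5060 - 48348} = \sqrt{-53408} = 4 i \sqrt{3338}$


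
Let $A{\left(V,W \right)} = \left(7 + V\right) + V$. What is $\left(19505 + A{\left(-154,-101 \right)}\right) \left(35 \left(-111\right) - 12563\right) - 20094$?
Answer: $-315887486$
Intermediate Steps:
$A{\left(V,W \right)} = 7 + 2 V$
$\left(19505 + A{\left(-154,-101 \right)}\right) \left(35 \left(-111\right) - 12563\right) - 20094 = \left(19505 + \left(7 + 2 \left(-154\right)\right)\right) \left(35 \left(-111\right) - 12563\right) - 20094 = \left(19505 + \left(7 - 308\right)\right) \left(-3885 - 12563\right) - 20094 = \left(19505 - 301\right) \left(-16448\right) - 20094 = 19204 \left(-16448\right) - 20094 = -315867392 - 20094 = -315887486$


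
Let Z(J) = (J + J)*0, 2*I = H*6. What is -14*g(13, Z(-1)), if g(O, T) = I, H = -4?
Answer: 168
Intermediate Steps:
I = -12 (I = (-4*6)/2 = (½)*(-24) = -12)
Z(J) = 0 (Z(J) = (2*J)*0 = 0)
g(O, T) = -12
-14*g(13, Z(-1)) = -14*(-12) = 168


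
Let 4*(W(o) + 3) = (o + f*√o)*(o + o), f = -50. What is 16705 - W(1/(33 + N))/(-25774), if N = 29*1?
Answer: 3310104279897/198150512 - 25*√62/99075256 ≈ 16705.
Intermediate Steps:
N = 29
W(o) = -3 + o*(o - 50*√o)/2 (W(o) = -3 + ((o - 50*√o)*(o + o))/4 = -3 + ((o - 50*√o)*(2*o))/4 = -3 + (2*o*(o - 50*√o))/4 = -3 + o*(o - 50*√o)/2)
16705 - W(1/(33 + N))/(-25774) = 16705 - (-3 + (1/(33 + 29))²/2 - 25/(33 + 29)^(3/2))/(-25774) = 16705 - (-3 + (1/62)²/2 - 25*√62/3844)*(-1)/25774 = 16705 - (-3 + (½)*(1/3844) - 25*√62/3844)*(-1)/25774 = 16705 - (-3 + 1/7688 - 25*√62/3844)*(-1)/25774 = 16705 - (-23063/7688 - 25*√62/3844)*(-1)/25774 = 16705 - (23063/198150512 + 25*√62/99075256) = 16705 + (-23063/198150512 - 25*√62/99075256) = 3310104279897/198150512 - 25*√62/99075256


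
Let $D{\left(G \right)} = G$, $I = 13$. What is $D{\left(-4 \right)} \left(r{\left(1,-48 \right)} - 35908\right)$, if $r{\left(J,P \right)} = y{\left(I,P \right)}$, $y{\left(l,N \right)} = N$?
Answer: $143824$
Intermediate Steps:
$r{\left(J,P \right)} = P$
$D{\left(-4 \right)} \left(r{\left(1,-48 \right)} - 35908\right) = - 4 \left(-48 - 35908\right) = \left(-4\right) \left(-35956\right) = 143824$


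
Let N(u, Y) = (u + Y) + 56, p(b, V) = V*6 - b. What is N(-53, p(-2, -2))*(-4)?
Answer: 28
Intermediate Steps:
p(b, V) = -b + 6*V (p(b, V) = 6*V - b = -b + 6*V)
N(u, Y) = 56 + Y + u (N(u, Y) = (Y + u) + 56 = 56 + Y + u)
N(-53, p(-2, -2))*(-4) = (56 + (-1*(-2) + 6*(-2)) - 53)*(-4) = (56 + (2 - 12) - 53)*(-4) = (56 - 10 - 53)*(-4) = -7*(-4) = 28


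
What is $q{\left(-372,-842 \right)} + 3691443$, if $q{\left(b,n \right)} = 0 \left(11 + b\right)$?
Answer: $3691443$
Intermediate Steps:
$q{\left(b,n \right)} = 0$
$q{\left(-372,-842 \right)} + 3691443 = 0 + 3691443 = 3691443$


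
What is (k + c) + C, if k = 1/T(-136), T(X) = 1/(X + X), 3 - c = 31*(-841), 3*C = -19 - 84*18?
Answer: 75875/3 ≈ 25292.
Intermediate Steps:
C = -1531/3 (C = (-19 - 84*18)/3 = (-19 - 1512)/3 = (⅓)*(-1531) = -1531/3 ≈ -510.33)
c = 26074 (c = 3 - 31*(-841) = 3 - 1*(-26071) = 3 + 26071 = 26074)
T(X) = 1/(2*X)
k = -272 (k = 1/((½)/(-136)) = 1/((½)*(-1/136)) = 1/(-1/272) = -272)
(k + c) + C = (-272 + 26074) - 1531/3 = 25802 - 1531/3 = 75875/3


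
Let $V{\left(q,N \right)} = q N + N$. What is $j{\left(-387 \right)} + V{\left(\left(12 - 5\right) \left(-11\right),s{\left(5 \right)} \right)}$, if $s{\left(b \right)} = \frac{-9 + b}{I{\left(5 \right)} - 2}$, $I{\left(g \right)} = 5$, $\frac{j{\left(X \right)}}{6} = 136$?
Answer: $\frac{2752}{3} \approx 917.33$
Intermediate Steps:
$j{\left(X \right)} = 816$ ($j{\left(X \right)} = 6 \cdot 136 = 816$)
$s{\left(b \right)} = -3 + \frac{b}{3}$ ($s{\left(b \right)} = \frac{-9 + b}{5 - 2} = \frac{-9 + b}{3} = \left(-9 + b\right) \frac{1}{3} = -3 + \frac{b}{3}$)
$V{\left(q,N \right)} = N + N q$ ($V{\left(q,N \right)} = N q + N = N + N q$)
$j{\left(-387 \right)} + V{\left(\left(12 - 5\right) \left(-11\right),s{\left(5 \right)} \right)} = 816 + \left(-3 + \frac{1}{3} \cdot 5\right) \left(1 + \left(12 - 5\right) \left(-11\right)\right) = 816 + \left(-3 + \frac{5}{3}\right) \left(1 + 7 \left(-11\right)\right) = 816 - \frac{4 \left(1 - 77\right)}{3} = 816 - - \frac{304}{3} = 816 + \frac{304}{3} = \frac{2752}{3}$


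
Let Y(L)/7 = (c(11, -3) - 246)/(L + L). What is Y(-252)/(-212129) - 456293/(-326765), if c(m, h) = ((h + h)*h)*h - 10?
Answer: 3484496552117/2495387976660 ≈ 1.3964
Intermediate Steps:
c(m, h) = -10 + 2*h³ (c(m, h) = ((2*h)*h)*h - 10 = (2*h²)*h - 10 = 2*h³ - 10 = -10 + 2*h³)
Y(L) = -1085/L (Y(L) = 7*(((-10 + 2*(-3)³) - 246)/(L + L)) = 7*(((-10 + 2*(-27)) - 246)/((2*L))) = 7*(((-10 - 54) - 246)*(1/(2*L))) = 7*((-64 - 246)*(1/(2*L))) = 7*(-155/L) = -1085/L)
Y(-252)/(-212129) - 456293/(-326765) = -1085/(-252)/(-212129) - 456293/(-326765) = -1085*(-1/252)*(-1/212129) - 456293*(-1/326765) = (155/36)*(-1/212129) + 456293/326765 = -155/7636644 + 456293/326765 = 3484496552117/2495387976660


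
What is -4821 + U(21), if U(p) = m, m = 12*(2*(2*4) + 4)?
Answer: -4581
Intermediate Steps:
m = 240 (m = 12*(2*8 + 4) = 12*(16 + 4) = 12*20 = 240)
U(p) = 240
-4821 + U(21) = -4821 + 240 = -4581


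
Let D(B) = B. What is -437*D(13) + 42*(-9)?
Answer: -6059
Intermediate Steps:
-437*D(13) + 42*(-9) = -437*13 + 42*(-9) = -5681 - 378 = -6059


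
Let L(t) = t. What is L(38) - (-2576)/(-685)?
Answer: 23454/685 ≈ 34.239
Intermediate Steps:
L(38) - (-2576)/(-685) = 38 - (-2576)/(-685) = 38 - (-2576)*(-1)/685 = 38 - 1*2576/685 = 38 - 2576/685 = 23454/685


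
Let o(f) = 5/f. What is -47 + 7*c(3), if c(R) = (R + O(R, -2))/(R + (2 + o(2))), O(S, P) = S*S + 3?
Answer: -33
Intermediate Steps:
O(S, P) = 3 + S² (O(S, P) = S² + 3 = 3 + S²)
c(R) = (3 + R + R²)/(9/2 + R) (c(R) = (R + (3 + R²))/(R + (2 + 5/2)) = (3 + R + R²)/(R + (2 + 5*(½))) = (3 + R + R²)/(R + (2 + 5/2)) = (3 + R + R²)/(R + 9/2) = (3 + R + R²)/(9/2 + R))
-47 + 7*c(3) = -47 + 7*(2*(3 + 3 + 3²)/(9 + 2*3)) = -47 + 7*(2*(3 + 3 + 9)/(9 + 6)) = -47 + 7*(2*15/15) = -47 + 7*(2*(1/15)*15) = -47 + 7*2 = -47 + 14 = -33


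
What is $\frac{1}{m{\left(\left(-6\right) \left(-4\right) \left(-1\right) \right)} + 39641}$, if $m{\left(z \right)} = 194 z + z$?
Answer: $\frac{1}{34961} \approx 2.8603 \cdot 10^{-5}$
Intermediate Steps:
$m{\left(z \right)} = 195 z$
$\frac{1}{m{\left(\left(-6\right) \left(-4\right) \left(-1\right) \right)} + 39641} = \frac{1}{195 \left(-6\right) \left(-4\right) \left(-1\right) + 39641} = \frac{1}{195 \cdot 24 \left(-1\right) + 39641} = \frac{1}{195 \left(-24\right) + 39641} = \frac{1}{-4680 + 39641} = \frac{1}{34961}$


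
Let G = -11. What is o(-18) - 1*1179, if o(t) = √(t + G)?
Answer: -1179 + I*√29 ≈ -1179.0 + 5.3852*I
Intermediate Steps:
o(t) = √(-11 + t) (o(t) = √(t - 11) = √(-11 + t))
o(-18) - 1*1179 = √(-11 - 18) - 1*1179 = √(-29) - 1179 = I*√29 - 1179 = -1179 + I*√29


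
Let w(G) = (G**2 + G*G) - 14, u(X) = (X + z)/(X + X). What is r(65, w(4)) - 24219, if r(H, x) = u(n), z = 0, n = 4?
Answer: -48437/2 ≈ -24219.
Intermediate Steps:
u(X) = 1/2 (u(X) = (X + 0)/(X + X) = X/((2*X)) = X*(1/(2*X)) = 1/2)
w(G) = -14 + 2*G**2 (w(G) = (G**2 + G**2) - 14 = 2*G**2 - 14 = -14 + 2*G**2)
r(H, x) = 1/2
r(65, w(4)) - 24219 = 1/2 - 24219 = -48437/2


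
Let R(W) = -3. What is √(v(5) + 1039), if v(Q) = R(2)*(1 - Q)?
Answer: √1051 ≈ 32.419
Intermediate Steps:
v(Q) = -3 + 3*Q (v(Q) = -3*(1 - Q) = -3 + 3*Q)
√(v(5) + 1039) = √((-3 + 3*5) + 1039) = √((-3 + 15) + 1039) = √(12 + 1039) = √1051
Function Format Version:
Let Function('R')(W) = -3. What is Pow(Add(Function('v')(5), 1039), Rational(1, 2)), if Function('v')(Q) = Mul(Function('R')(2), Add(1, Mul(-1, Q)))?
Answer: Pow(1051, Rational(1, 2)) ≈ 32.419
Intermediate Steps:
Function('v')(Q) = Add(-3, Mul(3, Q)) (Function('v')(Q) = Mul(-3, Add(1, Mul(-1, Q))) = Add(-3, Mul(3, Q)))
Pow(Add(Function('v')(5), 1039), Rational(1, 2)) = Pow(Add(Add(-3, Mul(3, 5)), 1039), Rational(1, 2)) = Pow(Add(Add(-3, 15), 1039), Rational(1, 2)) = Pow(Add(12, 1039), Rational(1, 2)) = Pow(1051, Rational(1, 2))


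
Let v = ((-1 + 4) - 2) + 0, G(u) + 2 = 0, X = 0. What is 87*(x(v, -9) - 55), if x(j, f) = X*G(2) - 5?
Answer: -5220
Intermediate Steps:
G(u) = -2 (G(u) = -2 + 0 = -2)
v = 1 (v = (3 - 2) + 0 = 1 + 0 = 1)
x(j, f) = -5 (x(j, f) = 0*(-2) - 5 = 0 - 5 = -5)
87*(x(v, -9) - 55) = 87*(-5 - 55) = 87*(-60) = -5220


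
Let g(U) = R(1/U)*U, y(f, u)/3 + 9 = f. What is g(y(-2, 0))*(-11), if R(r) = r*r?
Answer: ⅓ ≈ 0.33333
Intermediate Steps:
R(r) = r²
y(f, u) = -27 + 3*f
g(U) = 1/U (g(U) = (1/U)²*U = U/U² = 1/U)
g(y(-2, 0))*(-11) = -11/(-27 + 3*(-2)) = -11/(-27 - 6) = -11/(-33) = -1/33*(-11) = ⅓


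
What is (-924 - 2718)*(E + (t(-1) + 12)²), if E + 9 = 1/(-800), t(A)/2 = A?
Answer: -132566979/400 ≈ -3.3142e+5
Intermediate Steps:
t(A) = 2*A
E = -7201/800 (E = -9 + 1/(-800) = -9 - 1/800 = -7201/800 ≈ -9.0013)
(-924 - 2718)*(E + (t(-1) + 12)²) = (-924 - 2718)*(-7201/800 + (2*(-1) + 12)²) = -3642*(-7201/800 + (-2 + 12)²) = -3642*(-7201/800 + 10²) = -3642*(-7201/800 + 100) = -3642*72799/800 = -132566979/400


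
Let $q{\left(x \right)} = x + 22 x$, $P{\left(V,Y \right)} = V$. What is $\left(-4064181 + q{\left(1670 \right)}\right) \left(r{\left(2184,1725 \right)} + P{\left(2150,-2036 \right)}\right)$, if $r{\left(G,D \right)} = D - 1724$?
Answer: $-8659433421$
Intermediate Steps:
$r{\left(G,D \right)} = -1724 + D$
$q{\left(x \right)} = 23 x$
$\left(-4064181 + q{\left(1670 \right)}\right) \left(r{\left(2184,1725 \right)} + P{\left(2150,-2036 \right)}\right) = \left(-4064181 + 23 \cdot 1670\right) \left(\left(-1724 + 1725\right) + 2150\right) = \left(-4064181 + 38410\right) \left(1 + 2150\right) = \left(-4025771\right) 2151 = -8659433421$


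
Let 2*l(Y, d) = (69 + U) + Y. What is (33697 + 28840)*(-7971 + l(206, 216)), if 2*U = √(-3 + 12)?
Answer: -1959346747/4 ≈ -4.8984e+8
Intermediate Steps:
U = 3/2 (U = √(-3 + 12)/2 = √9/2 = (½)*3 = 3/2 ≈ 1.5000)
l(Y, d) = 141/4 + Y/2 (l(Y, d) = ((69 + 3/2) + Y)/2 = (141/2 + Y)/2 = 141/4 + Y/2)
(33697 + 28840)*(-7971 + l(206, 216)) = (33697 + 28840)*(-7971 + (141/4 + (½)*206)) = 62537*(-7971 + (141/4 + 103)) = 62537*(-7971 + 553/4) = 62537*(-31331/4) = -1959346747/4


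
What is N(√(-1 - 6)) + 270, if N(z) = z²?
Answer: 263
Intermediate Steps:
N(√(-1 - 6)) + 270 = (√(-1 - 6))² + 270 = (√(-7))² + 270 = (I*√7)² + 270 = -7 + 270 = 263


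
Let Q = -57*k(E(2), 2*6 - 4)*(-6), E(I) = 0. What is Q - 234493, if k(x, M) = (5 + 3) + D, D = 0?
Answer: -231757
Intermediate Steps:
k(x, M) = 8 (k(x, M) = (5 + 3) + 0 = 8 + 0 = 8)
Q = 2736 (Q = -57*8*(-6) = -456*(-6) = 2736)
Q - 234493 = 2736 - 234493 = -231757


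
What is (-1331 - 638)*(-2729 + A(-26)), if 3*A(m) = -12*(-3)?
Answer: 5349773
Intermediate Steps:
A(m) = 12 (A(m) = (-12*(-3))/3 = (⅓)*36 = 12)
(-1331 - 638)*(-2729 + A(-26)) = (-1331 - 638)*(-2729 + 12) = -1969*(-2717) = 5349773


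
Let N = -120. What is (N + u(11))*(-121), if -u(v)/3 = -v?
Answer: 10527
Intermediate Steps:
u(v) = 3*v (u(v) = -(-3)*v = 3*v)
(N + u(11))*(-121) = (-120 + 3*11)*(-121) = (-120 + 33)*(-121) = -87*(-121) = 10527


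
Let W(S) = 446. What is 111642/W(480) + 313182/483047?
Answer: 27034006173/107719481 ≈ 250.97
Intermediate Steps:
111642/W(480) + 313182/483047 = 111642/446 + 313182/483047 = 111642*(1/446) + 313182*(1/483047) = 55821/223 + 313182/483047 = 27034006173/107719481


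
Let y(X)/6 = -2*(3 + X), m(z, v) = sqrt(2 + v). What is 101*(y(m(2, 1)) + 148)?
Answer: 11312 - 1212*sqrt(3) ≈ 9212.8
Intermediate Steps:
y(X) = -36 - 12*X (y(X) = 6*(-2*(3 + X)) = 6*(-6 - 2*X) = -36 - 12*X)
101*(y(m(2, 1)) + 148) = 101*((-36 - 12*sqrt(2 + 1)) + 148) = 101*((-36 - 12*sqrt(3)) + 148) = 101*(112 - 12*sqrt(3)) = 11312 - 1212*sqrt(3)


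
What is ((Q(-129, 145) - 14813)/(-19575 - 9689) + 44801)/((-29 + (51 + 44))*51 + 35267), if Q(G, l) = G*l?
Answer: 655544991/565278056 ≈ 1.1597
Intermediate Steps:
((Q(-129, 145) - 14813)/(-19575 - 9689) + 44801)/((-29 + (51 + 44))*51 + 35267) = ((-129*145 - 14813)/(-19575 - 9689) + 44801)/((-29 + (51 + 44))*51 + 35267) = ((-18705 - 14813)/(-29264) + 44801)/((-29 + 95)*51 + 35267) = (-33518*(-1/29264) + 44801)/(66*51 + 35267) = (16759/14632 + 44801)/(3366 + 35267) = (655544991/14632)/38633 = (655544991/14632)*(1/38633) = 655544991/565278056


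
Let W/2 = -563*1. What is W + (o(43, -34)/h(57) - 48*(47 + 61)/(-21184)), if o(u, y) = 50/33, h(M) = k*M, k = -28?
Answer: -9812715025/8716554 ≈ -1125.8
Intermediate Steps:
h(M) = -28*M
o(u, y) = 50/33 (o(u, y) = 50*(1/33) = 50/33)
W = -1126 (W = 2*(-563*1) = 2*(-563) = -1126)
W + (o(43, -34)/h(57) - 48*(47 + 61)/(-21184)) = -1126 + (50/(33*((-28*57))) - 48*(47 + 61)/(-21184)) = -1126 + ((50/33)/(-1596) - 48*108*(-1/21184)) = -1126 + ((50/33)*(-1/1596) - 5184*(-1/21184)) = -1126 + (-25/26334 + 81/331) = -1126 + 2124779/8716554 = -9812715025/8716554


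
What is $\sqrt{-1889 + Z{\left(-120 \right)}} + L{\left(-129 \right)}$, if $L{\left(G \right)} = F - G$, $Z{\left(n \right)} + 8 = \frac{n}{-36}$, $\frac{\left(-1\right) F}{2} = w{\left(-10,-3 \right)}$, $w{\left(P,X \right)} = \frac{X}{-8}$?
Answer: $\frac{513}{4} + \frac{i \sqrt{17043}}{3} \approx 128.25 + 43.516 i$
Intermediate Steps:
$w{\left(P,X \right)} = - \frac{X}{8}$ ($w{\left(P,X \right)} = X \left(- \frac{1}{8}\right) = - \frac{X}{8}$)
$F = - \frac{3}{4}$ ($F = - 2 \left(\left(- \frac{1}{8}\right) \left(-3\right)\right) = \left(-2\right) \frac{3}{8} = - \frac{3}{4} \approx -0.75$)
$Z{\left(n \right)} = -8 - \frac{n}{36}$ ($Z{\left(n \right)} = -8 + \frac{n}{-36} = -8 + n \left(- \frac{1}{36}\right) = -8 - \frac{n}{36}$)
$L{\left(G \right)} = - \frac{3}{4} - G$
$\sqrt{-1889 + Z{\left(-120 \right)}} + L{\left(-129 \right)} = \sqrt{-1889 - \frac{14}{3}} - - \frac{513}{4} = \sqrt{-1889 + \left(-8 + \frac{10}{3}\right)} + \left(- \frac{3}{4} + 129\right) = \sqrt{-1889 - \frac{14}{3}} + \frac{513}{4} = \sqrt{- \frac{5681}{3}} + \frac{513}{4} = \frac{i \sqrt{17043}}{3} + \frac{513}{4} = \frac{513}{4} + \frac{i \sqrt{17043}}{3}$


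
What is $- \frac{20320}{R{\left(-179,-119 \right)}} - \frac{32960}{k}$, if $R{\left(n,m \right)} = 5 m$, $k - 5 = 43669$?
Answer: $\frac{86784448}{2598603} \approx 33.397$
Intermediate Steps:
$k = 43674$ ($k = 5 + 43669 = 43674$)
$- \frac{20320}{R{\left(-179,-119 \right)}} - \frac{32960}{k} = - \frac{20320}{5 \left(-119\right)} - \frac{32960}{43674} = - \frac{20320}{-595} - \frac{16480}{21837} = \left(-20320\right) \left(- \frac{1}{595}\right) - \frac{16480}{21837} = \frac{4064}{119} - \frac{16480}{21837} = \frac{86784448}{2598603}$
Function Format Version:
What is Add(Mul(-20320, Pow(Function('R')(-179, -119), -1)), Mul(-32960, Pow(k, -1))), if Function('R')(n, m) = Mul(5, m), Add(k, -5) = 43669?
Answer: Rational(86784448, 2598603) ≈ 33.397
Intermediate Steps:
k = 43674 (k = Add(5, 43669) = 43674)
Add(Mul(-20320, Pow(Function('R')(-179, -119), -1)), Mul(-32960, Pow(k, -1))) = Add(Mul(-20320, Pow(Mul(5, -119), -1)), Mul(-32960, Pow(43674, -1))) = Add(Mul(-20320, Pow(-595, -1)), Mul(-32960, Rational(1, 43674))) = Add(Mul(-20320, Rational(-1, 595)), Rational(-16480, 21837)) = Add(Rational(4064, 119), Rational(-16480, 21837)) = Rational(86784448, 2598603)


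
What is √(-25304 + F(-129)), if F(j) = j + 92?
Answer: I*√25341 ≈ 159.19*I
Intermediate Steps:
F(j) = 92 + j
√(-25304 + F(-129)) = √(-25304 + (92 - 129)) = √(-25304 - 37) = √(-25341) = I*√25341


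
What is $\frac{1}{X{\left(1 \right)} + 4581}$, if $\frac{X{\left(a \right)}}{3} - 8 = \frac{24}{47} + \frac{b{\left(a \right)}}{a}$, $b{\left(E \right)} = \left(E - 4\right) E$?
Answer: $\frac{47}{216084} \approx 0.00021751$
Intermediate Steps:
$b{\left(E \right)} = E \left(-4 + E\right)$ ($b{\left(E \right)} = \left(-4 + E\right) E = E \left(-4 + E\right)$)
$X{\left(a \right)} = \frac{636}{47} + 3 a$ ($X{\left(a \right)} = 24 + 3 \left(\frac{24}{47} + \frac{a \left(-4 + a\right)}{a}\right) = 24 + 3 \left(24 \cdot \frac{1}{47} + \left(-4 + a\right)\right) = 24 + 3 \left(\frac{24}{47} + \left(-4 + a\right)\right) = 24 + 3 \left(- \frac{164}{47} + a\right) = 24 + \left(- \frac{492}{47} + 3 a\right) = \frac{636}{47} + 3 a$)
$\frac{1}{X{\left(1 \right)} + 4581} = \frac{1}{\left(\frac{636}{47} + 3 \cdot 1\right) + 4581} = \frac{1}{\left(\frac{636}{47} + 3\right) + 4581} = \frac{1}{\frac{777}{47} + 4581} = \frac{1}{\frac{216084}{47}} = \frac{47}{216084}$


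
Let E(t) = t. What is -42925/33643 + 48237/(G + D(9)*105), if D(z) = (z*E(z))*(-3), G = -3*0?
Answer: -7613638/2404485 ≈ -3.1664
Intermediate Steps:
G = 0
D(z) = -3*z² (D(z) = (z*z)*(-3) = z²*(-3) = -3*z²)
-42925/33643 + 48237/(G + D(9)*105) = -42925/33643 + 48237/(0 - 3*9²*105) = -42925*1/33643 + 48237/(0 - 3*81*105) = -2525/1979 + 48237/(0 - 243*105) = -2525/1979 + 48237/(0 - 25515) = -2525/1979 + 48237/(-25515) = -2525/1979 + 48237*(-1/25515) = -2525/1979 - 2297/1215 = -7613638/2404485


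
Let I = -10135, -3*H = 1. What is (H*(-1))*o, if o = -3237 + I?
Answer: -13372/3 ≈ -4457.3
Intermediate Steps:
H = -⅓ (H = -⅓*1 = -⅓ ≈ -0.33333)
o = -13372 (o = -3237 - 10135 = -13372)
(H*(-1))*o = -⅓*(-1)*(-13372) = (⅓)*(-13372) = -13372/3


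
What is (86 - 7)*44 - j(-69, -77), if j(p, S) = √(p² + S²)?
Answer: 3476 - √10690 ≈ 3372.6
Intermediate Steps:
j(p, S) = √(S² + p²)
(86 - 7)*44 - j(-69, -77) = (86 - 7)*44 - √((-77)² + (-69)²) = 79*44 - √(5929 + 4761) = 3476 - √10690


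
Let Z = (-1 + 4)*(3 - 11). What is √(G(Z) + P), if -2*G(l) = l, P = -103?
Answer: I*√91 ≈ 9.5394*I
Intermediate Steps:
Z = -24 (Z = 3*(-8) = -24)
G(l) = -l/2
√(G(Z) + P) = √(-½*(-24) - 103) = √(12 - 103) = √(-91) = I*√91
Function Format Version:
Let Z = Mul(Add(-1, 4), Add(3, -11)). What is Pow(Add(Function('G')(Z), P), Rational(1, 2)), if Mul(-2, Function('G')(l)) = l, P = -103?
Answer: Mul(I, Pow(91, Rational(1, 2))) ≈ Mul(9.5394, I)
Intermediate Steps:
Z = -24 (Z = Mul(3, -8) = -24)
Function('G')(l) = Mul(Rational(-1, 2), l)
Pow(Add(Function('G')(Z), P), Rational(1, 2)) = Pow(Add(Mul(Rational(-1, 2), -24), -103), Rational(1, 2)) = Pow(Add(12, -103), Rational(1, 2)) = Pow(-91, Rational(1, 2)) = Mul(I, Pow(91, Rational(1, 2)))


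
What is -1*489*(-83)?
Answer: 40587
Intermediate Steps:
-1*489*(-83) = -489*(-83) = 40587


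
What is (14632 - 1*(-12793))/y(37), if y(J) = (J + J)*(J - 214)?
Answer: -27425/13098 ≈ -2.0938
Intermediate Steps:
y(J) = 2*J*(-214 + J) (y(J) = (2*J)*(-214 + J) = 2*J*(-214 + J))
(14632 - 1*(-12793))/y(37) = (14632 - 1*(-12793))/((2*37*(-214 + 37))) = (14632 + 12793)/((2*37*(-177))) = 27425/(-13098) = 27425*(-1/13098) = -27425/13098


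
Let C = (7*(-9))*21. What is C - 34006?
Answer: -35329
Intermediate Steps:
C = -1323 (C = -63*21 = -1323)
C - 34006 = -1323 - 34006 = -35329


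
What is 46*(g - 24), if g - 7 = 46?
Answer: 1334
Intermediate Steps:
g = 53 (g = 7 + 46 = 53)
46*(g - 24) = 46*(53 - 24) = 46*29 = 1334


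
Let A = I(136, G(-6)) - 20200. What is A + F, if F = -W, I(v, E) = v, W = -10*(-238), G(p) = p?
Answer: -22444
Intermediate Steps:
W = 2380
F = -2380 (F = -1*2380 = -2380)
A = -20064 (A = 136 - 20200 = -20064)
A + F = -20064 - 2380 = -22444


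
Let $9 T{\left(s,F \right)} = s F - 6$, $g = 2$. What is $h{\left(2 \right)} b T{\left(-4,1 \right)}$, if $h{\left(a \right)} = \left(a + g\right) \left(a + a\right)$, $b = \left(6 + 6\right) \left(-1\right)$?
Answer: $\frac{640}{3} \approx 213.33$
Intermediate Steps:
$T{\left(s,F \right)} = - \frac{2}{3} + \frac{F s}{9}$ ($T{\left(s,F \right)} = \frac{s F - 6}{9} = \frac{F s - 6}{9} = \frac{-6 + F s}{9} = - \frac{2}{3} + \frac{F s}{9}$)
$b = -12$ ($b = 12 \left(-1\right) = -12$)
$h{\left(a \right)} = 2 a \left(2 + a\right)$ ($h{\left(a \right)} = \left(a + 2\right) \left(a + a\right) = \left(2 + a\right) 2 a = 2 a \left(2 + a\right)$)
$h{\left(2 \right)} b T{\left(-4,1 \right)} = 2 \cdot 2 \left(2 + 2\right) \left(-12\right) \left(- \frac{2}{3} + \frac{1}{9} \cdot 1 \left(-4\right)\right) = 2 \cdot 2 \cdot 4 \left(-12\right) \left(- \frac{2}{3} - \frac{4}{9}\right) = 16 \left(-12\right) \left(- \frac{10}{9}\right) = \left(-192\right) \left(- \frac{10}{9}\right) = \frac{640}{3}$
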